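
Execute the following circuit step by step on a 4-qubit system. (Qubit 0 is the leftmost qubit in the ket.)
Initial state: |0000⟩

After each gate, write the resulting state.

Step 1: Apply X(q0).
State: |1000⟩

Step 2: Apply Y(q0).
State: -i|0000⟩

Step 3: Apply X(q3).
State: -i|0001⟩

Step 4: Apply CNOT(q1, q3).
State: -i|0001⟩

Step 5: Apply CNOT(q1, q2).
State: -i|0001⟩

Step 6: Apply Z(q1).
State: -i|0001⟩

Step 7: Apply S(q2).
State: -i|0001⟩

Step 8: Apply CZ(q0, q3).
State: -i|0001⟩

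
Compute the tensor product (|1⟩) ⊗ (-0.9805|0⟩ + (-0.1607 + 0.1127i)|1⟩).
-0.9805|10⟩ + (-0.1607 + 0.1127i)|11⟩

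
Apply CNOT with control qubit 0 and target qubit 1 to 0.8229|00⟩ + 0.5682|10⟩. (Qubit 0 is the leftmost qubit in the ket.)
0.8229|00⟩ + 0.5682|11⟩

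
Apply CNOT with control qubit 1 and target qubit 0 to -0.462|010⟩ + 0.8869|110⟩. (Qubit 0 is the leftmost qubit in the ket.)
0.8869|010⟩ - 0.462|110⟩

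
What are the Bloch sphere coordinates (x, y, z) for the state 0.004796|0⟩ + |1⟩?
(0.009592, 0, -1)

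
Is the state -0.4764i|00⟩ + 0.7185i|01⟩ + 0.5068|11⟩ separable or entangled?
Entangled

Writing the state as a|00⟩ + b|01⟩ + c|10⟩ + d|11⟩, it is a product state iff ad − bc = 0.
Here (a, b, c, d) = (-0.4764i, 0.7185i, 0, 0.5068): ad − bc = (-0.4764i)(0.5068) − (0.7185i)(0) = -0.2414i ≠ 0, so the state is entangled.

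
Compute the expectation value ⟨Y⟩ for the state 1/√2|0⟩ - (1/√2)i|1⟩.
-1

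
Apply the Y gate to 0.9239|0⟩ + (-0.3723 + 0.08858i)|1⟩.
(0.08858 + 0.3723i)|0⟩ + 0.9239i|1⟩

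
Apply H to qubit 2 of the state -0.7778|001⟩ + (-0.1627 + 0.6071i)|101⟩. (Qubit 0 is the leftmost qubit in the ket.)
-0.55|000⟩ + 0.55|001⟩ + (-0.115 + 0.4293i)|100⟩ + (0.115 - 0.4293i)|101⟩

H on qubit 2 mixes each pair of kets that differ only in qubit 2: amplitudes (a, b) of (|…0…⟩, |…1…⟩) become ((a + b)/√2, (a − b)/√2). Kets absent from the input have amplitude 0.
(|000⟩, |001⟩): (a, b) = (0, -0.7778) → (-0.55, 0.55)
(|100⟩, |101⟩): (a, b) = (0, (-0.1627 + 0.6071i)) → ((-0.115 + 0.4293i), (0.115 - 0.4293i))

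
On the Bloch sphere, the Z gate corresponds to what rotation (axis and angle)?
Rotation by π around the z-axis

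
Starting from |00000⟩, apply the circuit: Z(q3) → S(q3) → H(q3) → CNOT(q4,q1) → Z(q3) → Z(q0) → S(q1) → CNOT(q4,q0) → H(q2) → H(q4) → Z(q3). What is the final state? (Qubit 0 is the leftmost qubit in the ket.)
1/√8|00000⟩ + 1/√8|00001⟩ + 1/√8|00010⟩ + 1/√8|00011⟩ + 1/√8|00100⟩ + 1/√8|00101⟩ + 1/√8|00110⟩ + 1/√8|00111⟩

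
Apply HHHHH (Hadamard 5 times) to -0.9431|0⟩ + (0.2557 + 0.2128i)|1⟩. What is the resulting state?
(-0.4861 + 0.1505i)|0⟩ + (-0.8477 - 0.1505i)|1⟩

H² = I, so H^5 = H: a single Hadamard. With (a, b) = (-0.9431, (0.2557 + 0.2128i)), H gives ((a + b)/√2, (a − b)/√2) = ((-0.4861 + 0.1505i), (-0.8477 - 0.1505i)).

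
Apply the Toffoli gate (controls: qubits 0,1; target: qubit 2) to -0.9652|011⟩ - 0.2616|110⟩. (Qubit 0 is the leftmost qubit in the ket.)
-0.9652|011⟩ - 0.2616|111⟩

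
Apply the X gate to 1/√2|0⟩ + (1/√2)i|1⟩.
(1/√2)i|0⟩ + 1/√2|1⟩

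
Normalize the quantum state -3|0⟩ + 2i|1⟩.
-0.8321|0⟩ + 0.5547i|1⟩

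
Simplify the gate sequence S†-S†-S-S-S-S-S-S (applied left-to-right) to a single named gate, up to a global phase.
I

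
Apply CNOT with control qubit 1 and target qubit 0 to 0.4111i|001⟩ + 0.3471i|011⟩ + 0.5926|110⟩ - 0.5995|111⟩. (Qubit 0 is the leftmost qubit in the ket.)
0.4111i|001⟩ + 0.5926|010⟩ - 0.5995|011⟩ + 0.3471i|111⟩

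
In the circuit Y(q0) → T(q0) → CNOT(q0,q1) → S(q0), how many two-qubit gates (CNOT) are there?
1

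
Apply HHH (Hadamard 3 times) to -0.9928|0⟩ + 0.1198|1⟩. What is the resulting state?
-0.6173|0⟩ - 0.7867|1⟩

H² = I, so H^3 = H: a single Hadamard. With (a, b) = (-0.9928, 0.1198), H gives ((a + b)/√2, (a − b)/√2) = (-0.6173, -0.7867).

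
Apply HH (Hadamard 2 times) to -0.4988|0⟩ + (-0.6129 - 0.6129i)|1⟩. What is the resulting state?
-0.4988|0⟩ + (-0.6129 - 0.6129i)|1⟩

H² = I, so an even number of Hadamards cancels: H^2 = I and the state is unchanged.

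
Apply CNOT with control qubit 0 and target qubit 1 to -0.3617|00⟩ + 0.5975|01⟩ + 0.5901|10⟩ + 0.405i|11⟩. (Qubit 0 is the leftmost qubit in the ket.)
-0.3617|00⟩ + 0.5975|01⟩ + 0.405i|10⟩ + 0.5901|11⟩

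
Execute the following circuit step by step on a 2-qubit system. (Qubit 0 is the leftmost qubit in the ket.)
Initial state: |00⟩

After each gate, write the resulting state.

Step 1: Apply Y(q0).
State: i|10⟩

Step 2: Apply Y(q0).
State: |00⟩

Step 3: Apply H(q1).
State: 1/√2|00⟩ + 1/√2|01⟩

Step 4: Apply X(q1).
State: 1/√2|00⟩ + 1/√2|01⟩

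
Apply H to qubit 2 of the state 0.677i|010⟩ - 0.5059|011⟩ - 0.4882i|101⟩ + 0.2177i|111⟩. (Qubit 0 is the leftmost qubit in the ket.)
(-0.3577 + 0.4787i)|010⟩ + (0.3577 + 0.4787i)|011⟩ - 0.3452i|100⟩ + 0.3452i|101⟩ + 0.1539i|110⟩ - 0.1539i|111⟩

H on qubit 2 mixes each pair of kets that differ only in qubit 2: amplitudes (a, b) of (|…0…⟩, |…1…⟩) become ((a + b)/√2, (a − b)/√2). Kets absent from the input have amplitude 0.
(|010⟩, |011⟩): (a, b) = (0.677i, -0.5059) → ((-0.3577 + 0.4787i), (0.3577 + 0.4787i))
(|100⟩, |101⟩): (a, b) = (0, -0.4882i) → (-0.3452i, 0.3452i)
(|110⟩, |111⟩): (a, b) = (0, 0.2177i) → (0.1539i, -0.1539i)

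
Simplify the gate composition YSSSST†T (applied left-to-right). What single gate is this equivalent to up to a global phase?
Y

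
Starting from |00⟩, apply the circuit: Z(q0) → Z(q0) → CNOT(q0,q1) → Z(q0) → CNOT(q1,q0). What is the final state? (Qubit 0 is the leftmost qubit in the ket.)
|00⟩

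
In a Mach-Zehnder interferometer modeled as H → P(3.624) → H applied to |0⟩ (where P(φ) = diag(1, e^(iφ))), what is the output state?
(0.05706 - 0.232i)|0⟩ + (0.9429 + 0.232i)|1⟩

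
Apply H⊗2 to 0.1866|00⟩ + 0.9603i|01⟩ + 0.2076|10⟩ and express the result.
(0.1971 + 0.4802i)|00⟩ + (0.1971 - 0.4802i)|01⟩ + (-0.0105 + 0.4802i)|10⟩ + (-0.0105 - 0.4802i)|11⟩

H⊗2 gives amp(|y⟩) = (1/2) Σ_x (−1)^(x·y) amp(|x⟩), where x·y is the number of positions in which both x and y have a 1.
|00⟩: (0.1866 + 0.9603i + 0.2076)/2 = (0.1971 + 0.4802i)
|01⟩: (0.1866 - 0.9603i + 0.2076)/2 = (0.1971 - 0.4802i)
|10⟩: (0.1866 + 0.9603i - 0.2076)/2 = (-0.0105 + 0.4802i)
|11⟩: (0.1866 - 0.9603i - 0.2076)/2 = (-0.0105 - 0.4802i)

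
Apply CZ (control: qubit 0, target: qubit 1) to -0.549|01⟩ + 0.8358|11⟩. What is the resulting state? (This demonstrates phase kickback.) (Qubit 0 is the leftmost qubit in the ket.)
-0.549|01⟩ - 0.8358|11⟩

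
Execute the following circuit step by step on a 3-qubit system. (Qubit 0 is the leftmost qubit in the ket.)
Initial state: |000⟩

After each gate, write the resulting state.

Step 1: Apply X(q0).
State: |100⟩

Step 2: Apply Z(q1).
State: |100⟩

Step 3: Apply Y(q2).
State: i|101⟩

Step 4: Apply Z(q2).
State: -i|101⟩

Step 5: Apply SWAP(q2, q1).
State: -i|110⟩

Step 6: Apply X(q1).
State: -i|100⟩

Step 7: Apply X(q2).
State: -i|101⟩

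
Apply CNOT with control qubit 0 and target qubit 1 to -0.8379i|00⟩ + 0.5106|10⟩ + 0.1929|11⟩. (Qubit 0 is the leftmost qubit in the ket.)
-0.8379i|00⟩ + 0.1929|10⟩ + 0.5106|11⟩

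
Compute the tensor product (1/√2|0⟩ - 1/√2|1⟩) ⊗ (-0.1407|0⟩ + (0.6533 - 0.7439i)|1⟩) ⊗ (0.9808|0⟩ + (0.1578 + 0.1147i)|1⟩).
-0.09758|000⟩ + (-0.0157 - 0.01141i)|001⟩ + (0.4531 - 0.5159i)|010⟩ + (0.1332 - 0.03002i)|011⟩ + 0.09758|100⟩ + (0.0157 + 0.01141i)|101⟩ + (-0.4531 + 0.5159i)|110⟩ + (-0.1332 + 0.03002i)|111⟩

amp(|b₁b₂…⟩) = product of the factor amplitudes for bits b₁, b₂, …; only kets whose every factor amplitude is nonzero survive.
|000⟩: (1/√2)(-0.1407)(0.9808) = -0.09758
|001⟩: (1/√2)(-0.1407)(0.1578 + 0.1147i) = (-0.0157 - 0.01141i)
|010⟩: (1/√2)(0.6533 - 0.7439i)(0.9808) = (0.4531 - 0.5159i)
|011⟩: (1/√2)(0.6533 - 0.7439i)(0.1578 + 0.1147i) = (0.1332 - 0.03002i)
|100⟩: (-1/√2)(-0.1407)(0.9808) = 0.09758
|101⟩: (-1/√2)(-0.1407)(0.1578 + 0.1147i) = (0.0157 + 0.01141i)
|110⟩: (-1/√2)(0.6533 - 0.7439i)(0.9808) = (-0.4531 + 0.5159i)
|111⟩: (-1/√2)(0.6533 - 0.7439i)(0.1578 + 0.1147i) = (-0.1332 + 0.03002i)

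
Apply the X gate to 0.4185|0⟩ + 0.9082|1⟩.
0.9082|0⟩ + 0.4185|1⟩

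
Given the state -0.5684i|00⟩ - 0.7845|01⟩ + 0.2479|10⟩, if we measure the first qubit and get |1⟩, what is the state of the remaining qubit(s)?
|0⟩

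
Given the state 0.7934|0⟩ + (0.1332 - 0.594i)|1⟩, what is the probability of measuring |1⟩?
0.3706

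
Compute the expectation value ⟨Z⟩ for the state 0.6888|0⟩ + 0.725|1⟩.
-0.05118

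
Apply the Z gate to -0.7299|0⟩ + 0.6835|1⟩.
-0.7299|0⟩ - 0.6835|1⟩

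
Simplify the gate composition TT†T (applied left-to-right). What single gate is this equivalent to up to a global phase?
T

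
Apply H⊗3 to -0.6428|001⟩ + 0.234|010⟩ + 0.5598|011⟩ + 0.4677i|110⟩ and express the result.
(0.05339 + 0.1654i)|000⟩ + (0.1121 + 0.1654i)|001⟩ + (-0.5079 - 0.1654i)|010⟩ + (0.3425 - 0.1654i)|011⟩ + (0.05339 - 0.1654i)|100⟩ + (0.1121 - 0.1654i)|101⟩ + (-0.5079 + 0.1654i)|110⟩ + (0.3425 + 0.1654i)|111⟩

H⊗3 gives amp(|y⟩) = (1/2√2) Σ_x (−1)^(x·y) amp(|x⟩), where x·y is the number of positions in which both x and y have a 1.
|000⟩: (-0.6428 + 0.234 + 0.5598 + 0.4677i)/(2√2) = (0.05339 + 0.1654i)
|001⟩: (0.6428 + 0.234 - 0.5598 + 0.4677i)/(2√2) = (0.1121 + 0.1654i)
|010⟩: (-0.6428 - 0.234 - 0.5598 - 0.4677i)/(2√2) = (-0.5079 - 0.1654i)
|011⟩: (0.6428 - 0.234 + 0.5598 - 0.4677i)/(2√2) = (0.3425 - 0.1654i)
|100⟩: (-0.6428 + 0.234 + 0.5598 - 0.4677i)/(2√2) = (0.05339 - 0.1654i)
|101⟩: (0.6428 + 0.234 - 0.5598 - 0.4677i)/(2√2) = (0.1121 - 0.1654i)
|110⟩: (-0.6428 - 0.234 - 0.5598 + 0.4677i)/(2√2) = (-0.5079 + 0.1654i)
|111⟩: (0.6428 - 0.234 + 0.5598 + 0.4677i)/(2√2) = (0.3425 + 0.1654i)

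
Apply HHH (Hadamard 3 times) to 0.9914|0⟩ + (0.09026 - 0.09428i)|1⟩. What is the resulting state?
(0.7648 - 0.06667i)|0⟩ + (0.6372 + 0.06667i)|1⟩

H² = I, so H^3 = H: a single Hadamard. With (a, b) = (0.9914, (0.09026 - 0.09428i)), H gives ((a + b)/√2, (a − b)/√2) = ((0.7648 - 0.06667i), (0.6372 + 0.06667i)).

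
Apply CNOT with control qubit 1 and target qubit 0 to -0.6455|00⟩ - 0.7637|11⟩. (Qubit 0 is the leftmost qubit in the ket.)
-0.6455|00⟩ - 0.7637|01⟩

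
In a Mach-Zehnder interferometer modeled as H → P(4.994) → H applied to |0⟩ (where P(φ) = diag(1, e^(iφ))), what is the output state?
(0.639 - 0.4803i)|0⟩ + (0.361 + 0.4803i)|1⟩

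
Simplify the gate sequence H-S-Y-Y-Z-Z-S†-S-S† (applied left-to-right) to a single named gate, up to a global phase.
H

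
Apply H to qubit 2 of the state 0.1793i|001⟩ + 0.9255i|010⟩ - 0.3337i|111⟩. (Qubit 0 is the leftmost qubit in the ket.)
0.1268i|000⟩ - 0.1268i|001⟩ + 0.6544i|010⟩ + 0.6544i|011⟩ - 0.236i|110⟩ + 0.236i|111⟩

H on qubit 2 mixes each pair of kets that differ only in qubit 2: amplitudes (a, b) of (|…0…⟩, |…1…⟩) become ((a + b)/√2, (a − b)/√2). Kets absent from the input have amplitude 0.
(|000⟩, |001⟩): (a, b) = (0, 0.1793i) → (0.1268i, -0.1268i)
(|010⟩, |011⟩): (a, b) = (0.9255i, 0) → (0.6544i, 0.6544i)
(|110⟩, |111⟩): (a, b) = (0, -0.3337i) → (-0.236i, 0.236i)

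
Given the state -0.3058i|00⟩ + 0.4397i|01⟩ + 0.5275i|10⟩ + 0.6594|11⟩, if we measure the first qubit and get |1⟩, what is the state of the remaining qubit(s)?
0.6247i|0⟩ + 0.7809|1⟩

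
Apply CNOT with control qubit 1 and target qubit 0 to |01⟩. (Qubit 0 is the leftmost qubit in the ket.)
|11⟩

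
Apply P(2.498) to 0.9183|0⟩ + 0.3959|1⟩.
0.9183|0⟩ + (-0.3167 + 0.2376i)|1⟩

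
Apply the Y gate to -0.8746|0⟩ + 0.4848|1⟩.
-0.4848i|0⟩ - 0.8746i|1⟩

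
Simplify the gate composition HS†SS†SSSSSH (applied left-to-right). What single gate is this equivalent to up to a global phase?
I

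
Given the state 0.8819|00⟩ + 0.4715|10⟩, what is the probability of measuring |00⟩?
0.7777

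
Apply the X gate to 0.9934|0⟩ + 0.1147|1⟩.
0.1147|0⟩ + 0.9934|1⟩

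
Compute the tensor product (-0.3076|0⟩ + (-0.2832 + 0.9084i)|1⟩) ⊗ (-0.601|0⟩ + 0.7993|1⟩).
0.1849|00⟩ - 0.2459|01⟩ + (0.1702 - 0.5459i)|10⟩ + (-0.2264 + 0.7261i)|11⟩

amp(|b₁b₂…⟩) = product of the factor amplitudes for bits b₁, b₂, …; only kets whose every factor amplitude is nonzero survive.
|00⟩: (-0.3076)(-0.601) = 0.1849
|01⟩: (-0.3076)(0.7993) = -0.2459
|10⟩: (-0.2832 + 0.9084i)(-0.601) = (0.1702 - 0.5459i)
|11⟩: (-0.2832 + 0.9084i)(0.7993) = (-0.2264 + 0.7261i)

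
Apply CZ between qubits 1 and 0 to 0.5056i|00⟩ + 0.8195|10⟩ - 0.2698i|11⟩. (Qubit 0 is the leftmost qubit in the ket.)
0.5056i|00⟩ + 0.8195|10⟩ + 0.2698i|11⟩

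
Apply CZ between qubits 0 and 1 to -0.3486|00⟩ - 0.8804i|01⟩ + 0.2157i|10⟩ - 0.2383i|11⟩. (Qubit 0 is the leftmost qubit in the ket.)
-0.3486|00⟩ - 0.8804i|01⟩ + 0.2157i|10⟩ + 0.2383i|11⟩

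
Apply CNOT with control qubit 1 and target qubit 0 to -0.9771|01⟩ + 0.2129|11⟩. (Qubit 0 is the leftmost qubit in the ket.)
0.2129|01⟩ - 0.9771|11⟩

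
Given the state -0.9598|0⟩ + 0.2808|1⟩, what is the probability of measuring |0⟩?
0.9212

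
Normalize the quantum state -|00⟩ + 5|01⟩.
-0.1961|00⟩ + 0.9806|01⟩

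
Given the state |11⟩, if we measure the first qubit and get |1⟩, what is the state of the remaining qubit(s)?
|1⟩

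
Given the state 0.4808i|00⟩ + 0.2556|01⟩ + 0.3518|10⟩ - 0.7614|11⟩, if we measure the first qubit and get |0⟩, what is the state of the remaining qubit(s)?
0.883i|0⟩ + 0.4694|1⟩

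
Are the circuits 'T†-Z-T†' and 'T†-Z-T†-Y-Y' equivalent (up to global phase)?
Yes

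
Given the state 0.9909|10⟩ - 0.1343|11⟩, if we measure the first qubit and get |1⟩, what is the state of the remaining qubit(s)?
0.9909|0⟩ - 0.1343|1⟩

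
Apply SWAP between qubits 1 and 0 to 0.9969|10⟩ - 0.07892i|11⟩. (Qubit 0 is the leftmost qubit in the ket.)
0.9969|01⟩ - 0.07892i|11⟩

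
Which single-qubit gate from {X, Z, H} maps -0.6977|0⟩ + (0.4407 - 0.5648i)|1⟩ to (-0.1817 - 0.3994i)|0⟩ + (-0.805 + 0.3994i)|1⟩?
H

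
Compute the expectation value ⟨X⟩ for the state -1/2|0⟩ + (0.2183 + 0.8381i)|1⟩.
-0.2183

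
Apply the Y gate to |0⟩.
i|1⟩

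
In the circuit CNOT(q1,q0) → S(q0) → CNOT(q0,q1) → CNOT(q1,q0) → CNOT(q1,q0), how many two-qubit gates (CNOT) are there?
4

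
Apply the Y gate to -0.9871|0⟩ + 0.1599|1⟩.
-0.1599i|0⟩ - 0.9871i|1⟩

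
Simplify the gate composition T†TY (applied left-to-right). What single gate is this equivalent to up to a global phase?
Y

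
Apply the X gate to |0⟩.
|1⟩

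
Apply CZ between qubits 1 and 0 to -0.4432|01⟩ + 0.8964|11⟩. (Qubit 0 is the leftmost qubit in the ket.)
-0.4432|01⟩ - 0.8964|11⟩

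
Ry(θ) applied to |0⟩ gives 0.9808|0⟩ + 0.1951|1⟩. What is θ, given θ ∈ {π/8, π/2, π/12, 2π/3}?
π/8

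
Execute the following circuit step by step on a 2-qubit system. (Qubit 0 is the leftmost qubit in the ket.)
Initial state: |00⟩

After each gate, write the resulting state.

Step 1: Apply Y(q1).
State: i|01⟩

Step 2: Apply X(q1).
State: i|00⟩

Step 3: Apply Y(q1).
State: -|01⟩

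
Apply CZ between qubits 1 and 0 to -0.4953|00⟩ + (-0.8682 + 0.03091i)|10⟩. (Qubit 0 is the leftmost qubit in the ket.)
-0.4953|00⟩ + (-0.8682 + 0.03091i)|10⟩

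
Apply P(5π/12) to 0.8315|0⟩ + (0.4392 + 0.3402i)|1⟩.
0.8315|0⟩ + (-0.2149 + 0.5123i)|1⟩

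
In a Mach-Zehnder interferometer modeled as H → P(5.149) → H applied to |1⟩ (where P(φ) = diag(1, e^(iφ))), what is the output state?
(0.2886 + 0.4531i)|0⟩ + (0.7114 - 0.4531i)|1⟩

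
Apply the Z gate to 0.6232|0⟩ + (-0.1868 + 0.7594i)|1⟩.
0.6232|0⟩ + (0.1868 - 0.7594i)|1⟩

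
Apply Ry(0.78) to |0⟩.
0.9249|0⟩ + 0.3802|1⟩

Ry(0.78) = [[cos(θ/2), −sin(θ/2)], [sin(θ/2), cos(θ/2)]]; θ = 0.78, cos(θ/2) ≈ 0.924909, sin(θ/2) ≈ 0.380188.
With a = amp(|0⟩) = 1 and b = amp(|1⟩) = 0:
new amp(|0⟩) = (0.924909)·a + (-0.380188)·b = 0.9249
new amp(|1⟩) = (0.380188)·a + (0.924909)·b = 0.3802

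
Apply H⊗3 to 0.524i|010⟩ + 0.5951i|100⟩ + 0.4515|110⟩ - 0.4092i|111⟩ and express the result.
(0.1596 + 0.251i)|000⟩ + (0.1596 + 0.5403i)|001⟩ + (-0.1596 + 0.1698i)|010⟩ + (-0.1596 - 0.1195i)|011⟩ + (-0.1596 + 0.1195i)|100⟩ + (-0.1596 - 0.1698i)|101⟩ + (0.1596 - 0.5403i)|110⟩ + (0.1596 - 0.251i)|111⟩

H⊗3 gives amp(|y⟩) = (1/2√2) Σ_x (−1)^(x·y) amp(|x⟩), where x·y is the number of positions in which both x and y have a 1.
|000⟩: (0.524i + 0.5951i + 0.4515 - 0.4092i)/(2√2) = (0.1596 + 0.251i)
|001⟩: (0.524i + 0.5951i + 0.4515 + 0.4092i)/(2√2) = (0.1596 + 0.5403i)
|010⟩: (-0.524i + 0.5951i - 0.4515 + 0.4092i)/(2√2) = (-0.1596 + 0.1698i)
|011⟩: (-0.524i + 0.5951i - 0.4515 - 0.4092i)/(2√2) = (-0.1596 - 0.1195i)
|100⟩: (0.524i - 0.5951i - 0.4515 + 0.4092i)/(2√2) = (-0.1596 + 0.1195i)
|101⟩: (0.524i - 0.5951i - 0.4515 - 0.4092i)/(2√2) = (-0.1596 - 0.1698i)
|110⟩: (-0.524i - 0.5951i + 0.4515 - 0.4092i)/(2√2) = (0.1596 - 0.5403i)
|111⟩: (-0.524i - 0.5951i + 0.4515 + 0.4092i)/(2√2) = (0.1596 - 0.251i)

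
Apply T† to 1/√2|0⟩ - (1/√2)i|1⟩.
1/√2|0⟩ + (-1/2 - (1/2)i)|1⟩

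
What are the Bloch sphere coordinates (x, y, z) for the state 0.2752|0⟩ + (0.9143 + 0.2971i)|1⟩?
(0.5032, 0.1635, -0.8485)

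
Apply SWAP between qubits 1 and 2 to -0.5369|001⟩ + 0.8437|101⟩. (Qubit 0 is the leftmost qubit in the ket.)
-0.5369|010⟩ + 0.8437|110⟩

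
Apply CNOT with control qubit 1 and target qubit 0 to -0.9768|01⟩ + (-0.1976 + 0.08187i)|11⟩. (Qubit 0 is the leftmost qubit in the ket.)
(-0.1976 + 0.08187i)|01⟩ - 0.9768|11⟩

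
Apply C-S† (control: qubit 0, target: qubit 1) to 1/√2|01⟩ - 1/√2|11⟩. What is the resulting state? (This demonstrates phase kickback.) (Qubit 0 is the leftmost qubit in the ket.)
1/√2|01⟩ + (1/√2)i|11⟩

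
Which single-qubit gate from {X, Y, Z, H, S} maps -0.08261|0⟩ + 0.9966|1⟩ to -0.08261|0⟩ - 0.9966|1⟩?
Z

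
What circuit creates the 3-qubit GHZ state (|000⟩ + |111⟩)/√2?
H(q0) → CNOT(q0,q1) → CNOT(q0,q2)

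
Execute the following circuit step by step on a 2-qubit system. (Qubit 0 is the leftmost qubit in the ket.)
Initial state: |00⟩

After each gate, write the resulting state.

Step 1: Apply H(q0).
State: 1/√2|00⟩ + 1/√2|10⟩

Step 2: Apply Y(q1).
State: (1/√2)i|01⟩ + (1/√2)i|11⟩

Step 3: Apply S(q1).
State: -1/√2|01⟩ - 1/√2|11⟩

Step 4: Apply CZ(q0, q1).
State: -1/√2|01⟩ + 1/√2|11⟩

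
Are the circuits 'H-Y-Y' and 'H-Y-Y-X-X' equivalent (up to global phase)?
Yes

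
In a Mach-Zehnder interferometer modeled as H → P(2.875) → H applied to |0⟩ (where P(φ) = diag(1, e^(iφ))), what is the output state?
(0.01766 + 0.1317i)|0⟩ + (0.9823 - 0.1317i)|1⟩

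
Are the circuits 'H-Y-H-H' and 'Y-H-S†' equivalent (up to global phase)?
No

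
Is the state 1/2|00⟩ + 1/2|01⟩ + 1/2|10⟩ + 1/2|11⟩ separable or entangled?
Separable

Writing the state as a|00⟩ + b|01⟩ + c|10⟩ + d|11⟩, it is a product state iff ad − bc = 0.
Here (a, b, c, d) = (1/2, 1/2, 1/2, 1/2): ad − bc = (1/2)(1/2) − (1/2)(1/2) = 0, so the state is separable.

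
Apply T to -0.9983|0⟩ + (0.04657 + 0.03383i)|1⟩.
-0.9983|0⟩ + (0.009009 + 0.05685i)|1⟩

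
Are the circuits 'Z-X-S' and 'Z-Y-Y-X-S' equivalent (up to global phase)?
Yes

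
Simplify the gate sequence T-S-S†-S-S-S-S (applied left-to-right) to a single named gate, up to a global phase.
T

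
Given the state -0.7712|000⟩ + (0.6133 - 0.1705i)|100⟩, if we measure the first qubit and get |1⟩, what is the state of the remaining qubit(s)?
(0.9635 - 0.2678i)|00⟩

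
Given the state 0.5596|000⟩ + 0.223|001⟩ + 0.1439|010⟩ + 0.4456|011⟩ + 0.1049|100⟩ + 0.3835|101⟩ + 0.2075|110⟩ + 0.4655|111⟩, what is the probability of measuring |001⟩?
0.04973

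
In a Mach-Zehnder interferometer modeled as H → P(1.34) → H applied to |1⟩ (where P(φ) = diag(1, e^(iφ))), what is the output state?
(0.3856 - 0.4867i)|0⟩ + (0.6144 + 0.4867i)|1⟩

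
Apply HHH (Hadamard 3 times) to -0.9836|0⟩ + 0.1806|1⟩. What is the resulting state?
-0.5678|0⟩ - 0.8232|1⟩

H² = I, so H^3 = H: a single Hadamard. With (a, b) = (-0.9836, 0.1806), H gives ((a + b)/√2, (a − b)/√2) = (-0.5678, -0.8232).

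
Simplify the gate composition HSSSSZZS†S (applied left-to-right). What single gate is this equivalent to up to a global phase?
H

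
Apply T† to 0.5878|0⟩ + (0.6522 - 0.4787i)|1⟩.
0.5878|0⟩ + (0.1227 - 0.7997i)|1⟩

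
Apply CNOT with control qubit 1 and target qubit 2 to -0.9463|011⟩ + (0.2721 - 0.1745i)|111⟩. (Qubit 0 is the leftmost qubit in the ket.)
-0.9463|010⟩ + (0.2721 - 0.1745i)|110⟩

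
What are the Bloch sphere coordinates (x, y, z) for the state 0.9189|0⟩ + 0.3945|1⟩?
(0.725, 0, 0.6887)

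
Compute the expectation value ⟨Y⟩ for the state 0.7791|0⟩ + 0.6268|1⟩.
0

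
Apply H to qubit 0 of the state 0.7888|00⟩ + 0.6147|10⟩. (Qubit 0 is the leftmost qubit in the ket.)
0.9924|00⟩ + 0.1231|10⟩

H on qubit 0 mixes each pair of kets that differ only in qubit 0: amplitudes (a, b) of (|…0…⟩, |…1…⟩) become ((a + b)/√2, (a − b)/√2). Kets absent from the input have amplitude 0.
(|00⟩, |10⟩): (a, b) = (0.7888, 0.6147) → (0.9924, 0.1231)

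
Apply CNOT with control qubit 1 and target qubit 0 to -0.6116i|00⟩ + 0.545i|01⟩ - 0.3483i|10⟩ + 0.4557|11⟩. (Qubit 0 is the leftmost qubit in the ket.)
-0.6116i|00⟩ + 0.4557|01⟩ - 0.3483i|10⟩ + 0.545i|11⟩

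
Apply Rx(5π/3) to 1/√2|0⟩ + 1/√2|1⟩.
(-0.6124 - (1/√8)i)|0⟩ + (-0.6124 - (1/√8)i)|1⟩

Rx(5π/3) = [[cos(θ/2), −i·sin(θ/2)], [−i·sin(θ/2), cos(θ/2)]]; θ = 5π/3, cos(θ/2) ≈ -0.866025, sin(θ/2) ≈ 0.5.
With a = amp(|0⟩) = 1/√2 and b = amp(|1⟩) = 1/√2:
new amp(|0⟩) = (-0.866025)·a + (-0.5i)·b = (-0.6124 - (1/√8)i)
new amp(|1⟩) = (-0.5i)·a + (-0.866025)·b = (-0.6124 - (1/√8)i)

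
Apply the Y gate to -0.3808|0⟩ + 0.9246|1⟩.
-0.9246i|0⟩ - 0.3808i|1⟩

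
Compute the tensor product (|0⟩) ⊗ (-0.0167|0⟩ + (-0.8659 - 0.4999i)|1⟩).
-0.0167|00⟩ + (-0.8659 - 0.4999i)|01⟩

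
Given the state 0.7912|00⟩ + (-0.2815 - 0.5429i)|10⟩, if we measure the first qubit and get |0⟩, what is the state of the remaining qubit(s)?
|0⟩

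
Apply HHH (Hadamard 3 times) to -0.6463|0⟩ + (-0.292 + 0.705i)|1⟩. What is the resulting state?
(-0.6635 + 0.4985i)|0⟩ + (-0.2505 - 0.4985i)|1⟩

H² = I, so H^3 = H: a single Hadamard. With (a, b) = (-0.6463, (-0.292 + 0.705i)), H gives ((a + b)/√2, (a − b)/√2) = ((-0.6635 + 0.4985i), (-0.2505 - 0.4985i)).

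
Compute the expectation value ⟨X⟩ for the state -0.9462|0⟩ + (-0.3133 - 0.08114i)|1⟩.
0.5929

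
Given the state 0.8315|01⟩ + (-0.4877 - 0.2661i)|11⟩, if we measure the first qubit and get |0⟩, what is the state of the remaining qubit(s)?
|1⟩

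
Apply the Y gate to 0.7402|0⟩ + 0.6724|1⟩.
-0.6724i|0⟩ + 0.7402i|1⟩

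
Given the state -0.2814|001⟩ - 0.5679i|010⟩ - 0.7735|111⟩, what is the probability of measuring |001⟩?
0.07919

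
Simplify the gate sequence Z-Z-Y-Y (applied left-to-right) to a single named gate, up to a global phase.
I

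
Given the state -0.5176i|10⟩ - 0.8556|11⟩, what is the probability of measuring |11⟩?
0.7321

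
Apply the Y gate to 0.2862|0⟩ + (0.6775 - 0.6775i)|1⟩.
(-0.6775 - 0.6775i)|0⟩ + 0.2862i|1⟩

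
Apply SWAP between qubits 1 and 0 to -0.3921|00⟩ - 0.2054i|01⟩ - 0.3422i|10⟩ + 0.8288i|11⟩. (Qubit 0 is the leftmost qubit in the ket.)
-0.3921|00⟩ - 0.3422i|01⟩ - 0.2054i|10⟩ + 0.8288i|11⟩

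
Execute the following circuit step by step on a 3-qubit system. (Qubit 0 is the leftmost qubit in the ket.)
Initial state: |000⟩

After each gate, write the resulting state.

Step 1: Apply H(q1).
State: 1/√2|000⟩ + 1/√2|010⟩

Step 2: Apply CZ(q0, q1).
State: 1/√2|000⟩ + 1/√2|010⟩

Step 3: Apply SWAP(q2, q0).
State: 1/√2|000⟩ + 1/√2|010⟩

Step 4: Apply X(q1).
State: 1/√2|000⟩ + 1/√2|010⟩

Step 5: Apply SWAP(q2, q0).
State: 1/√2|000⟩ + 1/√2|010⟩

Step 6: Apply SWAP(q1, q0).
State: 1/√2|000⟩ + 1/√2|100⟩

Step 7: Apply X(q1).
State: 1/√2|010⟩ + 1/√2|110⟩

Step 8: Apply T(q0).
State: 1/√2|010⟩ + (1/2 + (1/2)i)|110⟩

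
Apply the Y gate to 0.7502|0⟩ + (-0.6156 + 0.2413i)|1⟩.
(0.2413 + 0.6156i)|0⟩ + 0.7502i|1⟩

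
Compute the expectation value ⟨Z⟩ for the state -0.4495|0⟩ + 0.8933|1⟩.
-0.5959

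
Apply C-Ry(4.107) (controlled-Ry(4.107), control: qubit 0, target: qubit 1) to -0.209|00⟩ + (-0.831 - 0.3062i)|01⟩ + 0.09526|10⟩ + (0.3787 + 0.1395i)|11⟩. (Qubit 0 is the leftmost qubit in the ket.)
-0.209|00⟩ + (-0.831 - 0.3062i)|01⟩ + (-0.3796 - 0.1236i)|10⟩ + (-0.09141 - 0.06475i)|11⟩

C-Ry(4.107) leaves the control-|0⟩ kets |00⟩, |01⟩ unchanged and applies Ry(4.107) to qubit 1 on the control-|1⟩ pair (|10⟩, |11⟩).
Ry(4.107) = [[cos(θ/2), −sin(θ/2)], [sin(θ/2), cos(θ/2)]]; θ = 4.107, cos(θ/2) ≈ -0.464176, sin(θ/2) ≈ 0.885743.
With a = amp(|10⟩) = 0.09526 and b = amp(|11⟩) = (0.3787 + 0.1395i):
new amp(|10⟩) = (-0.464176)·a + (-0.885743)·b = (-0.3796 - 0.1236i)
new amp(|11⟩) = (0.885743)·a + (-0.464176)·b = (-0.09141 - 0.06475i)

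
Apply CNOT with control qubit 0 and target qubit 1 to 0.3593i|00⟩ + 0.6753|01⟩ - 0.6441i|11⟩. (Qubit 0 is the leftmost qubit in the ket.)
0.3593i|00⟩ + 0.6753|01⟩ - 0.6441i|10⟩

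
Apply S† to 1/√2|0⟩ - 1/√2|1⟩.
1/√2|0⟩ + (1/√2)i|1⟩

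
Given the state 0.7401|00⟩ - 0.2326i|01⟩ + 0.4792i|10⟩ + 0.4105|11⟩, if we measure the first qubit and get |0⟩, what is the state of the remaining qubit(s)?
0.954|0⟩ - 0.2998i|1⟩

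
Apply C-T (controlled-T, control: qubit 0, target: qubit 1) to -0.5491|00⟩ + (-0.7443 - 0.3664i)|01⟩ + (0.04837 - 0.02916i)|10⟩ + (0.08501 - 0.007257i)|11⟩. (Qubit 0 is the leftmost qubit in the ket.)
-0.5491|00⟩ + (-0.7443 - 0.3664i)|01⟩ + (0.04837 - 0.02916i)|10⟩ + (0.06524 + 0.05498i)|11⟩

C-T leaves the control-|0⟩ kets |00⟩, |01⟩ unchanged and applies T to qubit 1 on the control-|1⟩ pair (|10⟩, |11⟩).
T = [[1, 0], [0, (1/√2 + (1/√2)i)]].
With a = amp(|10⟩) = (0.04837 - 0.02916i) and b = amp(|11⟩) = (0.08501 - 0.007257i):
new amp(|10⟩) = (1)·a = (0.04837 - 0.02916i)
new amp(|11⟩) = (1/√2 + (1/√2)i)·b = (0.06524 + 0.05498i)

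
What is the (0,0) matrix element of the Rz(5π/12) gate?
(0.7934 - 0.6088i)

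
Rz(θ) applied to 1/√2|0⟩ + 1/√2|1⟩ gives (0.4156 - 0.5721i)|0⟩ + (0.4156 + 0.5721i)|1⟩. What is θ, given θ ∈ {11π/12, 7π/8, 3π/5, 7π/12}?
3π/5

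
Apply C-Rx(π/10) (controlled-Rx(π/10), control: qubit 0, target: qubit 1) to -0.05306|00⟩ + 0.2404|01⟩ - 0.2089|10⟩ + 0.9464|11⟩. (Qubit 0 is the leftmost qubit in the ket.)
-0.05306|00⟩ + 0.2404|01⟩ + (-0.2063 - 0.148i)|10⟩ + (0.9347 + 0.03268i)|11⟩

C-Rx(π/10) leaves the control-|0⟩ kets |00⟩, |01⟩ unchanged and applies Rx(π/10) to qubit 1 on the control-|1⟩ pair (|10⟩, |11⟩).
Rx(π/10) = [[cos(θ/2), −i·sin(θ/2)], [−i·sin(θ/2), cos(θ/2)]]; θ = π/10, cos(θ/2) ≈ 0.987688, sin(θ/2) ≈ 0.156434.
With a = amp(|10⟩) = -0.2089 and b = amp(|11⟩) = 0.9464:
new amp(|10⟩) = (0.987688)·a + (-0.156434i)·b = (-0.2063 - 0.148i)
new amp(|11⟩) = (-0.156434i)·a + (0.987688)·b = (0.9347 + 0.03268i)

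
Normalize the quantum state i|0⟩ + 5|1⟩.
0.1961i|0⟩ + 0.9806|1⟩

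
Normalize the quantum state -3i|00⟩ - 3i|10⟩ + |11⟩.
-0.6882i|00⟩ - 0.6882i|10⟩ + 0.2294|11⟩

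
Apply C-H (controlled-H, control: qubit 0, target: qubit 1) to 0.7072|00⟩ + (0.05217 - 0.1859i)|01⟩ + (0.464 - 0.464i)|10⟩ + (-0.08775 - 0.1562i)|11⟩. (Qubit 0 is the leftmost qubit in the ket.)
0.7072|00⟩ + (0.05217 - 0.1859i)|01⟩ + (0.266 - 0.4385i)|10⟩ + (0.3901 - 0.2176i)|11⟩

C-H leaves the control-|0⟩ kets |00⟩, |01⟩ unchanged and applies H to qubit 1 on the control-|1⟩ pair (|10⟩, |11⟩).
H = [[1/√2, 1/√2], [1/√2, -1/√2]].
With a = amp(|10⟩) = (0.464 - 0.464i) and b = amp(|11⟩) = (-0.08775 - 0.1562i):
new amp(|10⟩) = (1/√2)·a + (1/√2)·b = (0.266 - 0.4385i)
new amp(|11⟩) = (1/√2)·a + (-1/√2)·b = (0.3901 - 0.2176i)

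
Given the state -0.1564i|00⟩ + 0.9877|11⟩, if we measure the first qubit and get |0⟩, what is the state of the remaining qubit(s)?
-i|0⟩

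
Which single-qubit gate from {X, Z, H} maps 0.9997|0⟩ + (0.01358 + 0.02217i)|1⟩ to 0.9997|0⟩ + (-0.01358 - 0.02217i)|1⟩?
Z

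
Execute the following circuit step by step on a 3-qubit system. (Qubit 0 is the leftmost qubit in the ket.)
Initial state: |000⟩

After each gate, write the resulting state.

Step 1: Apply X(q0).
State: |100⟩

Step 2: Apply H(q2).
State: 1/√2|100⟩ + 1/√2|101⟩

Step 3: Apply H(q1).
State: 1/2|100⟩ + 1/2|101⟩ + 1/2|110⟩ + 1/2|111⟩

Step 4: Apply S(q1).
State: 1/2|100⟩ + 1/2|101⟩ + (1/2)i|110⟩ + (1/2)i|111⟩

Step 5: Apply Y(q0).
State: -(1/2)i|000⟩ - (1/2)i|001⟩ + 1/2|010⟩ + 1/2|011⟩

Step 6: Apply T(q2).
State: -(1/2)i|000⟩ + (1/√8 - (1/√8)i)|001⟩ + 1/2|010⟩ + (1/√8 + (1/√8)i)|011⟩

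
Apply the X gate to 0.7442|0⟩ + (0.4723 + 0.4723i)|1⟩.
(0.4723 + 0.4723i)|0⟩ + 0.7442|1⟩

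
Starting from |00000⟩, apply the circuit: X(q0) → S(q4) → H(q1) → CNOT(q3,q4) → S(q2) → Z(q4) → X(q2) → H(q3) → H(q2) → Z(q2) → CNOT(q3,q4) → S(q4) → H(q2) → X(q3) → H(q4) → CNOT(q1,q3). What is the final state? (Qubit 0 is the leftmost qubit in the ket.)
(1/√8)i|10000⟩ - (1/√8)i|10001⟩ + 1/√8|10010⟩ + 1/√8|10011⟩ + 1/√8|11000⟩ + 1/√8|11001⟩ + (1/√8)i|11010⟩ - (1/√8)i|11011⟩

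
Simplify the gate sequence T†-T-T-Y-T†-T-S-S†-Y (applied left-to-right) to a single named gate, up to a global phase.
T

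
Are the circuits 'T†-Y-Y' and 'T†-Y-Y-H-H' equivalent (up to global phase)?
Yes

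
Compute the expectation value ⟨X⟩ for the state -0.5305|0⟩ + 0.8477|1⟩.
-0.8994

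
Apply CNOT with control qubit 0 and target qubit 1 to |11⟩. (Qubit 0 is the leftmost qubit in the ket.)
|10⟩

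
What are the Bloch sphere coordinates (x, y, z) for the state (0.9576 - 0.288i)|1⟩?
(0, 0, -0.9999)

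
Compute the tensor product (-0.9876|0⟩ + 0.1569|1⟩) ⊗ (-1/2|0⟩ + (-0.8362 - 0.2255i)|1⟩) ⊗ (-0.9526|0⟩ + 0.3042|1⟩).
-0.4704|000⟩ + 0.1502|001⟩ + (-0.7867 - 0.2121i)|010⟩ + (0.2512 + 0.06775i)|011⟩ + 0.07473|100⟩ - 0.02386|101⟩ + (0.125 + 0.0337i)|110⟩ + (-0.03991 - 0.01076i)|111⟩

amp(|b₁b₂…⟩) = product of the factor amplitudes for bits b₁, b₂, …; only kets whose every factor amplitude is nonzero survive.
|000⟩: (-0.9876)(-1/2)(-0.9526) = -0.4704
|001⟩: (-0.9876)(-1/2)(0.3042) = 0.1502
|010⟩: (-0.9876)(-0.8362 - 0.2255i)(-0.9526) = (-0.7867 - 0.2121i)
|011⟩: (-0.9876)(-0.8362 - 0.2255i)(0.3042) = (0.2512 + 0.06775i)
|100⟩: (0.1569)(-1/2)(-0.9526) = 0.07473
|101⟩: (0.1569)(-1/2)(0.3042) = -0.02386
|110⟩: (0.1569)(-0.8362 - 0.2255i)(-0.9526) = (0.125 + 0.0337i)
|111⟩: (0.1569)(-0.8362 - 0.2255i)(0.3042) = (-0.03991 - 0.01076i)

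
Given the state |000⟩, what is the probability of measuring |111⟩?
0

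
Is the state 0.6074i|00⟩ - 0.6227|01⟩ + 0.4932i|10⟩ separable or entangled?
Entangled

Writing the state as a|00⟩ + b|01⟩ + c|10⟩ + d|11⟩, it is a product state iff ad − bc = 0.
Here (a, b, c, d) = (0.6074i, -0.6227, 0.4932i, 0): ad − bc = (0.6074i)(0) − (-0.6227)(0.4932i) = 0.3071i ≠ 0, so the state is entangled.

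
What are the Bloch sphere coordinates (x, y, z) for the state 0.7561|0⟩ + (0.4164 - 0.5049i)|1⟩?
(0.6297, -0.7635, 0.1434)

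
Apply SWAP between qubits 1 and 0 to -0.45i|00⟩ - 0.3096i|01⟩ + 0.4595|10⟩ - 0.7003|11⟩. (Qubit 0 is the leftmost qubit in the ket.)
-0.45i|00⟩ + 0.4595|01⟩ - 0.3096i|10⟩ - 0.7003|11⟩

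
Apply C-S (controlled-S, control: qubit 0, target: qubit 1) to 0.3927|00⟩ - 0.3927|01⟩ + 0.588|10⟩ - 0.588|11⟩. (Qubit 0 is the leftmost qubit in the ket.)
0.3927|00⟩ - 0.3927|01⟩ + 0.588|10⟩ - 0.588i|11⟩

C-S leaves the control-|0⟩ kets |00⟩, |01⟩ unchanged and applies S to qubit 1 on the control-|1⟩ pair (|10⟩, |11⟩).
S = [[1, 0], [0, i]].
With a = amp(|10⟩) = 0.588 and b = amp(|11⟩) = -0.588:
new amp(|10⟩) = (1)·a = 0.588
new amp(|11⟩) = (i)·b = -0.588i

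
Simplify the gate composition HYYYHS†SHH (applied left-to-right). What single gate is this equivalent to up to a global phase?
Y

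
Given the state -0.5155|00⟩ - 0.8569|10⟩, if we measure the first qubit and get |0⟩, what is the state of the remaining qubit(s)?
-|0⟩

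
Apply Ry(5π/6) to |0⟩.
0.2588|0⟩ + 0.9659|1⟩

Ry(5π/6) = [[cos(θ/2), −sin(θ/2)], [sin(θ/2), cos(θ/2)]]; θ = 5π/6, cos(θ/2) ≈ 0.258819, sin(θ/2) ≈ 0.965926.
With a = amp(|0⟩) = 1 and b = amp(|1⟩) = 0:
new amp(|0⟩) = (0.258819)·a + (-0.965926)·b = 0.2588
new amp(|1⟩) = (0.965926)·a + (0.258819)·b = 0.9659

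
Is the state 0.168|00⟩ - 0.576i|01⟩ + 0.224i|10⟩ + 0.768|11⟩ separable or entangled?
Separable

Writing the state as a|00⟩ + b|01⟩ + c|10⟩ + d|11⟩, it is a product state iff ad − bc = 0.
Here (a, b, c, d) = (0.168, -0.576i, 0.224i, 0.768): ad − bc = (0.168)(0.768) − (-0.576i)(0.224i) = 0, so the state is separable.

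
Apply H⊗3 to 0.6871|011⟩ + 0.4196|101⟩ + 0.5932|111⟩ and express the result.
0.601|000⟩ - 0.601|001⟩ - 0.3043|010⟩ + 0.3043|011⟩ - 0.1152|100⟩ + 0.1152|101⟩ - 0.1815|110⟩ + 0.1815|111⟩

H⊗3 gives amp(|y⟩) = (1/2√2) Σ_x (−1)^(x·y) amp(|x⟩), where x·y is the number of positions in which both x and y have a 1.
|000⟩: (0.6871 + 0.4196 + 0.5932)/(2√2) = 0.601
|001⟩: (-0.6871 - 0.4196 - 0.5932)/(2√2) = -0.601
|010⟩: (-0.6871 + 0.4196 - 0.5932)/(2√2) = -0.3043
|011⟩: (0.6871 - 0.4196 + 0.5932)/(2√2) = 0.3043
|100⟩: (0.6871 - 0.4196 - 0.5932)/(2√2) = -0.1152
|101⟩: (-0.6871 + 0.4196 + 0.5932)/(2√2) = 0.1152
|110⟩: (-0.6871 - 0.4196 + 0.5932)/(2√2) = -0.1815
|111⟩: (0.6871 + 0.4196 - 0.5932)/(2√2) = 0.1815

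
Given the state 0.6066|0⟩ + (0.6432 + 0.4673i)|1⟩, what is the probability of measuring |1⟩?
0.6321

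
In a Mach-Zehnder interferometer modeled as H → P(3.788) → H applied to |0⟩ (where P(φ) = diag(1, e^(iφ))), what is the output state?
(0.1009 - 0.3012i)|0⟩ + (0.8991 + 0.3012i)|1⟩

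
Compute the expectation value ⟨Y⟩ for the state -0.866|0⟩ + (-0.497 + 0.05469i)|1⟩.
-0.09472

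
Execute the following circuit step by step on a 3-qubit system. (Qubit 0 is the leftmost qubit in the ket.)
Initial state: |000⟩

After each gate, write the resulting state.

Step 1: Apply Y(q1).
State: i|010⟩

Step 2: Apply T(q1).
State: (-1/√2 + (1/√2)i)|010⟩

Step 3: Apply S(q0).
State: (-1/√2 + (1/√2)i)|010⟩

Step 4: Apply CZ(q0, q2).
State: (-1/√2 + (1/√2)i)|010⟩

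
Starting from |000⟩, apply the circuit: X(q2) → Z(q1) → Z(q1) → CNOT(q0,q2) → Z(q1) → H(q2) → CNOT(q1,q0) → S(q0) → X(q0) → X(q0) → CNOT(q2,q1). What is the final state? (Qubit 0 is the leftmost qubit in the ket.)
1/√2|000⟩ - 1/√2|011⟩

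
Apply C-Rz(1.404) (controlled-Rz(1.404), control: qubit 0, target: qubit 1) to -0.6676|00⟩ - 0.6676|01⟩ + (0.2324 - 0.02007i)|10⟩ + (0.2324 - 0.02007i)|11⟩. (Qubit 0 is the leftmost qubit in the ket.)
-0.6676|00⟩ - 0.6676|01⟩ + (0.1645 - 0.1654i)|10⟩ + (0.1904 + 0.1347i)|11⟩

C-Rz(1.404) leaves the control-|0⟩ kets |00⟩, |01⟩ unchanged and applies Rz(1.404) to qubit 1 on the control-|1⟩ pair (|10⟩, |11⟩).
Rz(1.404) = [[e^(−iθ/2), 0], [0, e^(iθ/2)]] with e^(±iθ/2) = cos(θ/2) ± i·sin(θ/2); θ = 1.404, cos(θ/2) ≈ 0.763552, sin(θ/2) ≈ 0.645746.
With a = amp(|10⟩) = (0.2324 - 0.02007i) and b = amp(|11⟩) = (0.2324 - 0.02007i):
new amp(|10⟩) = (0.763552 - 0.645746i)·a = (0.1645 - 0.1654i)
new amp(|11⟩) = (0.763552 + 0.645746i)·b = (0.1904 + 0.1347i)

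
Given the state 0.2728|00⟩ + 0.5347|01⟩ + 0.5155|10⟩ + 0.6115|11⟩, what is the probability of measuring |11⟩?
0.3739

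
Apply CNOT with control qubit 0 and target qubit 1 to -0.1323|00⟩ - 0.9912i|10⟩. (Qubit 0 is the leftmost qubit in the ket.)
-0.1323|00⟩ - 0.9912i|11⟩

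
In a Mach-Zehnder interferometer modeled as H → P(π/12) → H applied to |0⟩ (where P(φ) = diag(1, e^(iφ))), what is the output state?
(0.983 + 0.1294i)|0⟩ + (0.01704 - 0.1294i)|1⟩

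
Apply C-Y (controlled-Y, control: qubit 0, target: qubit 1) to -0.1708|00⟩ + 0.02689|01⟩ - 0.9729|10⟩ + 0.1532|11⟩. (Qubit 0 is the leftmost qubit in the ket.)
-0.1708|00⟩ + 0.02689|01⟩ - 0.1532i|10⟩ - 0.9729i|11⟩

C-Y leaves the control-|0⟩ kets |00⟩, |01⟩ unchanged and applies Y to qubit 1 on the control-|1⟩ pair (|10⟩, |11⟩).
Y = [[0, -i], [i, 0]].
With a = amp(|10⟩) = -0.9729 and b = amp(|11⟩) = 0.1532:
new amp(|10⟩) = (-i)·b = -0.1532i
new amp(|11⟩) = (i)·a = -0.9729i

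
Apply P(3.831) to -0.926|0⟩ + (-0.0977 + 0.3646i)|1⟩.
-0.926|0⟩ + (0.3073 - 0.2192i)|1⟩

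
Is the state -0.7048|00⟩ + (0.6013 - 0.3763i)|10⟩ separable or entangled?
Separable

Writing the state as a|00⟩ + b|01⟩ + c|10⟩ + d|11⟩, it is a product state iff ad − bc = 0.
Here (a, b, c, d) = (-0.7048, 0, (0.6013 - 0.3763i), 0): ad − bc = (-0.7048)(0) − (0)(0.6013 - 0.3763i) = 0, so the state is separable.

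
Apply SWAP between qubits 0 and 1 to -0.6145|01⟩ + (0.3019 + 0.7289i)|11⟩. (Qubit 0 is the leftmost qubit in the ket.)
-0.6145|10⟩ + (0.3019 + 0.7289i)|11⟩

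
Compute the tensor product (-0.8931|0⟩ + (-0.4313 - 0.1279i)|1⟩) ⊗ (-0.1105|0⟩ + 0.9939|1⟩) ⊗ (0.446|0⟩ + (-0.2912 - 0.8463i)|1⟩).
0.04401|000⟩ + (-0.02874 - 0.08352i)|001⟩ - 0.3959|010⟩ + (0.2585 + 0.7512i)|011⟩ + (0.02126 + 0.006303i)|100⟩ + (-0.001917 - 0.04445i)|101⟩ + (-0.1912 - 0.0567i)|110⟩ + (0.01725 + 0.3998i)|111⟩

amp(|b₁b₂…⟩) = product of the factor amplitudes for bits b₁, b₂, …; only kets whose every factor amplitude is nonzero survive.
|000⟩: (-0.8931)(-0.1105)(0.446) = 0.04401
|001⟩: (-0.8931)(-0.1105)(-0.2912 - 0.8463i) = (-0.02874 - 0.08352i)
|010⟩: (-0.8931)(0.9939)(0.446) = -0.3959
|011⟩: (-0.8931)(0.9939)(-0.2912 - 0.8463i) = (0.2585 + 0.7512i)
|100⟩: (-0.4313 - 0.1279i)(-0.1105)(0.446) = (0.02126 + 0.006303i)
|101⟩: (-0.4313 - 0.1279i)(-0.1105)(-0.2912 - 0.8463i) = (-0.001917 - 0.04445i)
|110⟩: (-0.4313 - 0.1279i)(0.9939)(0.446) = (-0.1912 - 0.0567i)
|111⟩: (-0.4313 - 0.1279i)(0.9939)(-0.2912 - 0.8463i) = (0.01725 + 0.3998i)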